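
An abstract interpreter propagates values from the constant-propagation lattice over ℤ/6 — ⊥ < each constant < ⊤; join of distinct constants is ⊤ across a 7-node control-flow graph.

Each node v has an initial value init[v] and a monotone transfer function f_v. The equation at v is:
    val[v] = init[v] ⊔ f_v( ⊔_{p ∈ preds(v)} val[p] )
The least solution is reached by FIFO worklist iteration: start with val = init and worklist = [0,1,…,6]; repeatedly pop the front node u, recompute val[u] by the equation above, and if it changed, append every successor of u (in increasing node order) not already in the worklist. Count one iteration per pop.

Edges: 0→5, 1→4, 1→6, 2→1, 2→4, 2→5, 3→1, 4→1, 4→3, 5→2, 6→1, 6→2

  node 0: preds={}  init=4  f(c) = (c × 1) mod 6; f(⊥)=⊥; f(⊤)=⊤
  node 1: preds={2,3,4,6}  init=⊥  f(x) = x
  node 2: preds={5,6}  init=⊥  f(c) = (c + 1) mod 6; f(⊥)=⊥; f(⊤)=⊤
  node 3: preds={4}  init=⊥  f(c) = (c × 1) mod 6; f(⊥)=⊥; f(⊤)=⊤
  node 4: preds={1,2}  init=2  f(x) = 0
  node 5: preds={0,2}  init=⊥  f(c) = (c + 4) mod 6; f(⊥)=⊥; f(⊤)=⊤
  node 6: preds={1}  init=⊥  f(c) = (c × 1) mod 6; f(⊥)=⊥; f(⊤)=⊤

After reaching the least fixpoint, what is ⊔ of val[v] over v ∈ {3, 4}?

⊤

Iteration log — 18 steps:
  step 1. node 0  ⊔preds=⊥  new=4  stable
  step 2. node 1  ⊔preds=2  new=2  old=⊥  +wl: 
  step 3. node 2  ⊔preds=⊥  new=⊥  stable
  step 4. node 3  ⊔preds=2  new=2  old=⊥  +wl: 1
  step 5. node 4  ⊔preds=2  new=⊤  old=2  +wl: 3
  step 6. node 5  ⊔preds=4  new=2  old=⊥  +wl: 2
  step 7. node 6  ⊔preds=2  new=2  old=⊥  +wl: 
  step 8. node 1  ⊔preds=⊤  new=⊤  old=2  +wl: 4,6
  step 9. node 3  ⊔preds=⊤  new=⊤  old=2  +wl: 1
  step 10. node 2  ⊔preds=2  new=3  old=⊥  +wl: 5
  step 11. node 4  ⊔preds=⊤  new=⊤  stable
  step 12. node 6  ⊔preds=⊤  new=⊤  old=2  +wl: 2
  step 13. node 1  ⊔preds=⊤  new=⊤  stable
  step 14. node 5  ⊔preds=⊤  new=⊤  old=2  +wl: 
  step 15. node 2  ⊔preds=⊤  new=⊤  old=3  +wl: 1,4,5
  step 16. node 1  ⊔preds=⊤  new=⊤  stable
  step 17. node 4  ⊔preds=⊤  new=⊤  stable
  step 18. node 5  ⊔preds=⊤  new=⊤  stable

Least fixpoint reached:
  node 0: 4
  node 1: ⊤
  node 2: ⊤
  node 3: ⊤
  node 4: ⊤
  node 5: ⊤
  node 6: ⊤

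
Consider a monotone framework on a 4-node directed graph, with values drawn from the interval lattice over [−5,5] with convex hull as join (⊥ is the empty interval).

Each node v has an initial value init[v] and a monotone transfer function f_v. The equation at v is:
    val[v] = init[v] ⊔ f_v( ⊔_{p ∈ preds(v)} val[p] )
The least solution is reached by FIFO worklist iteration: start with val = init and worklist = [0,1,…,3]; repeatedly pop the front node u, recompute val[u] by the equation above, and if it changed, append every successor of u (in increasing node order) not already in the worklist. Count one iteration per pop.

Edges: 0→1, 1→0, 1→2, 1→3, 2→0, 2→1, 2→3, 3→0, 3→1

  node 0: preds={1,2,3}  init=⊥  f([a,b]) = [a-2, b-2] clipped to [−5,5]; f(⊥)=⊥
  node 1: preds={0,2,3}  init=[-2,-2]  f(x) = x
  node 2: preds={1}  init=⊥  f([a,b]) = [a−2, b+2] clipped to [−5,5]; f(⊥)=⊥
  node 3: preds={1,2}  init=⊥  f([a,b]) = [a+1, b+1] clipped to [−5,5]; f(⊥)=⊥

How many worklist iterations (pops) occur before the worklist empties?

19

Trace (19 dequeues):
  [1] u=0 | in [-2,-2] | out [-4,-4] | prev ⊥ | push {}
  [2] u=1 | in [-4,-4] | out [-4,-2] | prev [-2,-2] | push {0}
  [3] u=2 | in [-4,-2] | out [-5,0] | prev ⊥ | push {1}
  [4] u=3 | in [-5,0] | out [-4,1] | prev ⊥ | push {}
  [5] u=0 | in [-5,1] | out [-5,-1] | prev [-4,-4] | push {}
  [6] u=1 | in [-5,1] | out [-5,1] | prev [-4,-2] | push {0,2,3}
  [7] u=0 | in [-5,1] | out [-5,-1] | ==
  [8] u=2 | in [-5,1] | out [-5,3] | prev [-5,0] | push {0,1}
  [9] u=3 | in [-5,3] | out [-4,4] | prev [-4,1] | push {}
  [10] u=0 | in [-5,4] | out [-5,2] | prev [-5,-1] | push {}
  [11] u=1 | in [-5,4] | out [-5,4] | prev [-5,1] | push {0,2,3}
  [12] u=0 | in [-5,4] | out [-5,2] | ==
  [13] u=2 | in [-5,4] | out [-5,5] | prev [-5,3] | push {0,1}
  [14] u=3 | in [-5,5] | out [-4,5] | prev [-4,4] | push {}
  [15] u=0 | in [-5,5] | out [-5,3] | prev [-5,2] | push {}
  [16] u=1 | in [-5,5] | out [-5,5] | prev [-5,4] | push {0,2,3}
  [17] u=0 | in [-5,5] | out [-5,3] | ==
  [18] u=2 | in [-5,5] | out [-5,5] | ==
  [19] u=3 | in [-5,5] | out [-4,5] | ==

Converged values:
  [0] [-5,3]
  [1] [-5,5]
  [2] [-5,5]
  [3] [-4,5]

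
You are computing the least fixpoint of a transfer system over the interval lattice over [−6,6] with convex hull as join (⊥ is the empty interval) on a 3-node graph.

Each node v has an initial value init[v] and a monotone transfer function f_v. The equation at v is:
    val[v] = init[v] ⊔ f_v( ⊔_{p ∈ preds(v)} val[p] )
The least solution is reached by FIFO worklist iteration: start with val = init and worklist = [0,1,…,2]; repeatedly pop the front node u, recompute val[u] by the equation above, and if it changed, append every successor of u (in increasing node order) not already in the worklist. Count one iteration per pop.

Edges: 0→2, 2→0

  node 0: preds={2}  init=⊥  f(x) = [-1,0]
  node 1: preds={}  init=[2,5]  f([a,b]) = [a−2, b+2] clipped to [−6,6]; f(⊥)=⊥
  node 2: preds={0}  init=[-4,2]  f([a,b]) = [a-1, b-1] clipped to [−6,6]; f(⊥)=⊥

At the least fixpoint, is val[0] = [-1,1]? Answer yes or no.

no

Trace (3 dequeues):
  [1] u=0 | in [-4,2] | out [-1,0] | prev ⊥ | push {}
  [2] u=1 | in ⊥ | out [2,5] | ==
  [3] u=2 | in [-1,0] | out [-4,2] | ==

Converged values:
  [0] [-1,0]
  [1] [2,5]
  [2] [-4,2]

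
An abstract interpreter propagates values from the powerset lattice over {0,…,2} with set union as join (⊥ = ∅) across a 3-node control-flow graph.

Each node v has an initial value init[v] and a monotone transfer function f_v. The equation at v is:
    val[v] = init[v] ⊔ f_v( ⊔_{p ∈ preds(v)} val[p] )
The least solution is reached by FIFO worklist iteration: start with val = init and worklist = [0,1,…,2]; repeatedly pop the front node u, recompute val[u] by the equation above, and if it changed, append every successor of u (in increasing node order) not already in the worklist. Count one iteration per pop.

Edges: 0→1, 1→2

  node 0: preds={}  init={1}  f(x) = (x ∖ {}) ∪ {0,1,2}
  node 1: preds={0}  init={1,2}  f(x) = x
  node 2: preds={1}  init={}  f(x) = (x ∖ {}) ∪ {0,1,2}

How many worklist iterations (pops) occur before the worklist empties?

Trace (3 dequeues):
  [1] u=0 | in {} | out {0,1,2} | prev {1} | push {}
  [2] u=1 | in {0,1,2} | out {0,1,2} | prev {1,2} | push {}
  [3] u=2 | in {0,1,2} | out {0,1,2} | prev {} | push {}

Converged values:
  [0] {0,1,2}
  [1] {0,1,2}
  [2] {0,1,2}

3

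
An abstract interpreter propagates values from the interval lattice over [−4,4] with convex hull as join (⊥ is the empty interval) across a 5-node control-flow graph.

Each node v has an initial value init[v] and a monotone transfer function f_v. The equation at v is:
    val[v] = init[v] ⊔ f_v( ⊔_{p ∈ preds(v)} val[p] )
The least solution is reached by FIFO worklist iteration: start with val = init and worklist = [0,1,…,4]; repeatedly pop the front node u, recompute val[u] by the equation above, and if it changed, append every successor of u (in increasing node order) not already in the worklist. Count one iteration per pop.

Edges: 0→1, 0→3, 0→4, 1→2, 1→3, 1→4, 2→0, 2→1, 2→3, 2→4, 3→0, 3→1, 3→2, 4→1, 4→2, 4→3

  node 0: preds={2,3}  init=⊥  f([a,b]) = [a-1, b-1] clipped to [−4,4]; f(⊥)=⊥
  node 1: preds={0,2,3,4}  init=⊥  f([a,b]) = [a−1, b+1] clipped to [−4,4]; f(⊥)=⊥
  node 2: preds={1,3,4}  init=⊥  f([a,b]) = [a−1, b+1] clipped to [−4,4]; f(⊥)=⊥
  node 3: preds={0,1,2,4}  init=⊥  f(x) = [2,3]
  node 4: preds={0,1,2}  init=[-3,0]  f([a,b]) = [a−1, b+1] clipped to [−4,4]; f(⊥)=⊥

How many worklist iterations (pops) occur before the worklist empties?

Iteration log — 15 steps:
  step 1. node 0  ⊔preds=⊥  new=⊥  stable
  step 2. node 1  ⊔preds=[-3,0]  new=[-4,1]  old=⊥  +wl: 
  step 3. node 2  ⊔preds=[-4,1]  new=[-4,2]  old=⊥  +wl: 0,1
  step 4. node 3  ⊔preds=[-4,2]  new=[2,3]  old=⊥  +wl: 2
  step 5. node 4  ⊔preds=[-4,2]  new=[-4,3]  old=[-3,0]  +wl: 3
  step 6. node 0  ⊔preds=[-4,3]  new=[-4,2]  old=⊥  +wl: 4
  step 7. node 1  ⊔preds=[-4,3]  new=[-4,4]  old=[-4,1]  +wl: 
  step 8. node 2  ⊔preds=[-4,4]  new=[-4,4]  old=[-4,2]  +wl: 0,1
  step 9. node 3  ⊔preds=[-4,4]  new=[2,3]  stable
  step 10. node 4  ⊔preds=[-4,4]  new=[-4,4]  old=[-4,3]  +wl: 2,3
  step 11. node 0  ⊔preds=[-4,4]  new=[-4,3]  old=[-4,2]  +wl: 4
  step 12. node 1  ⊔preds=[-4,4]  new=[-4,4]  stable
  step 13. node 2  ⊔preds=[-4,4]  new=[-4,4]  stable
  step 14. node 3  ⊔preds=[-4,4]  new=[2,3]  stable
  step 15. node 4  ⊔preds=[-4,4]  new=[-4,4]  stable

Least fixpoint reached:
  node 0: [-4,3]
  node 1: [-4,4]
  node 2: [-4,4]
  node 3: [2,3]
  node 4: [-4,4]

15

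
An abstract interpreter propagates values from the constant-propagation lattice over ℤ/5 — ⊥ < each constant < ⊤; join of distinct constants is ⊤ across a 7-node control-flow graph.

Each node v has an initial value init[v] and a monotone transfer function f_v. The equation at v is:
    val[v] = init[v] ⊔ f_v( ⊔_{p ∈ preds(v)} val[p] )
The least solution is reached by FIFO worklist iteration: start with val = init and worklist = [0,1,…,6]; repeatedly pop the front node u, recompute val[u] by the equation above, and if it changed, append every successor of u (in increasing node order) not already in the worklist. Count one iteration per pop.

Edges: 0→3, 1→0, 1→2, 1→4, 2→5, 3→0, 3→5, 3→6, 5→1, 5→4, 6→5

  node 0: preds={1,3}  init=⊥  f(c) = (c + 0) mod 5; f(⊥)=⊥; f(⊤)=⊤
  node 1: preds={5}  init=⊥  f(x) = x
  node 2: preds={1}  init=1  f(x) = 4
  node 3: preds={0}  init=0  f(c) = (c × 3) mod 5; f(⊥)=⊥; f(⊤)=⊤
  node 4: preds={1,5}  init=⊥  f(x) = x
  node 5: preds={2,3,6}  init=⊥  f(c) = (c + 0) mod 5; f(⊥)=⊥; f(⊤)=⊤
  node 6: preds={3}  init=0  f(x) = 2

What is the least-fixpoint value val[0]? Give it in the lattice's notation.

⊤

Iteration log — 16 steps:
  step 1. node 0  ⊔preds=0  new=0  old=⊥  +wl: 
  step 2. node 1  ⊔preds=⊥  new=⊥  stable
  step 3. node 2  ⊔preds=⊥  new=⊤  old=1  +wl: 
  step 4. node 3  ⊔preds=0  new=0  stable
  step 5. node 4  ⊔preds=⊥  new=⊥  stable
  step 6. node 5  ⊔preds=⊤  new=⊤  old=⊥  +wl: 1,4
  step 7. node 6  ⊔preds=0  new=⊤  old=0  +wl: 5
  step 8. node 1  ⊔preds=⊤  new=⊤  old=⊥  +wl: 0,2
  step 9. node 4  ⊔preds=⊤  new=⊤  old=⊥  +wl: 
  step 10. node 5  ⊔preds=⊤  new=⊤  stable
  step 11. node 0  ⊔preds=⊤  new=⊤  old=0  +wl: 3
  step 12. node 2  ⊔preds=⊤  new=⊤  stable
  step 13. node 3  ⊔preds=⊤  new=⊤  old=0  +wl: 0,5,6
  step 14. node 0  ⊔preds=⊤  new=⊤  stable
  step 15. node 5  ⊔preds=⊤  new=⊤  stable
  step 16. node 6  ⊔preds=⊤  new=⊤  stable

Least fixpoint reached:
  node 0: ⊤
  node 1: ⊤
  node 2: ⊤
  node 3: ⊤
  node 4: ⊤
  node 5: ⊤
  node 6: ⊤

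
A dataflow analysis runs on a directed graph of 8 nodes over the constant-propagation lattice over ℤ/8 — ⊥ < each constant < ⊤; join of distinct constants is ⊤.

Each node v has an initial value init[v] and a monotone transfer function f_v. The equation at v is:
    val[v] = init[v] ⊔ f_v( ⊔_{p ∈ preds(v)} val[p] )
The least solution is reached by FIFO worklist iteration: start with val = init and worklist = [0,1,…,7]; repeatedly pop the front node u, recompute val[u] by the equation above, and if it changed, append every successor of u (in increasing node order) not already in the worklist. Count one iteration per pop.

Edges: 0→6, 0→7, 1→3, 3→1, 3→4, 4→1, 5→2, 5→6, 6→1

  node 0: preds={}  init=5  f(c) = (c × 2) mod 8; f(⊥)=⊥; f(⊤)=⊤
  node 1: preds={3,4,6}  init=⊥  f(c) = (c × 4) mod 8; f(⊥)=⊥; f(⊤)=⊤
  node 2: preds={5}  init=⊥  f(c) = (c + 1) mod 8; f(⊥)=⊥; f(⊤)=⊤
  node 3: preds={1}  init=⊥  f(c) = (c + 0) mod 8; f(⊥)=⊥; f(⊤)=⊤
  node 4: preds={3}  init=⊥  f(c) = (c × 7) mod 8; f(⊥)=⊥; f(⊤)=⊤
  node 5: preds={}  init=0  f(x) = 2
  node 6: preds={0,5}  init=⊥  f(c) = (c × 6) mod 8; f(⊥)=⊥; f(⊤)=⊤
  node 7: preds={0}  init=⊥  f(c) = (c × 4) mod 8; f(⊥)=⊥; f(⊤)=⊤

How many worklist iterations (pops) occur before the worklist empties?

Iteration log — 14 steps:
  step 1. node 0  ⊔preds=⊥  new=5  stable
  step 2. node 1  ⊔preds=⊥  new=⊥  stable
  step 3. node 2  ⊔preds=0  new=1  old=⊥  +wl: 
  step 4. node 3  ⊔preds=⊥  new=⊥  stable
  step 5. node 4  ⊔preds=⊥  new=⊥  stable
  step 6. node 5  ⊔preds=⊥  new=⊤  old=0  +wl: 2
  step 7. node 6  ⊔preds=⊤  new=⊤  old=⊥  +wl: 1
  step 8. node 7  ⊔preds=5  new=4  old=⊥  +wl: 
  step 9. node 2  ⊔preds=⊤  new=⊤  old=1  +wl: 
  step 10. node 1  ⊔preds=⊤  new=⊤  old=⊥  +wl: 3
  step 11. node 3  ⊔preds=⊤  new=⊤  old=⊥  +wl: 1,4
  step 12. node 1  ⊔preds=⊤  new=⊤  stable
  step 13. node 4  ⊔preds=⊤  new=⊤  old=⊥  +wl: 1
  step 14. node 1  ⊔preds=⊤  new=⊤  stable

Least fixpoint reached:
  node 0: 5
  node 1: ⊤
  node 2: ⊤
  node 3: ⊤
  node 4: ⊤
  node 5: ⊤
  node 6: ⊤
  node 7: 4

14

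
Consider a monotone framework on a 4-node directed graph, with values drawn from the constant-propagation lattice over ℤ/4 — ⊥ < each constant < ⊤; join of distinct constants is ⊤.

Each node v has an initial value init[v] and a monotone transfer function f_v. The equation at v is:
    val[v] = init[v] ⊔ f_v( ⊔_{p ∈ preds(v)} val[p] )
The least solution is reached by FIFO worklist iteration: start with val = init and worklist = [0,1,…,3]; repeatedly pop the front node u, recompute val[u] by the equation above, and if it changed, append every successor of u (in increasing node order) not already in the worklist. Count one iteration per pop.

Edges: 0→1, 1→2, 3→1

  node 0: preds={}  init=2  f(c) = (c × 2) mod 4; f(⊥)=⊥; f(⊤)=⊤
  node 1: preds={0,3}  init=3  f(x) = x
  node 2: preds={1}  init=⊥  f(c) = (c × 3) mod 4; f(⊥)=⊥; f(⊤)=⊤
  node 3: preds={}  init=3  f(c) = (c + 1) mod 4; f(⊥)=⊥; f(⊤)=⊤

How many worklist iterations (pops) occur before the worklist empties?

4

Trace (4 dequeues):
  [1] u=0 | in ⊥ | out 2 | ==
  [2] u=1 | in ⊤ | out ⊤ | prev 3 | push {}
  [3] u=2 | in ⊤ | out ⊤ | prev ⊥ | push {}
  [4] u=3 | in ⊥ | out 3 | ==

Converged values:
  [0] 2
  [1] ⊤
  [2] ⊤
  [3] 3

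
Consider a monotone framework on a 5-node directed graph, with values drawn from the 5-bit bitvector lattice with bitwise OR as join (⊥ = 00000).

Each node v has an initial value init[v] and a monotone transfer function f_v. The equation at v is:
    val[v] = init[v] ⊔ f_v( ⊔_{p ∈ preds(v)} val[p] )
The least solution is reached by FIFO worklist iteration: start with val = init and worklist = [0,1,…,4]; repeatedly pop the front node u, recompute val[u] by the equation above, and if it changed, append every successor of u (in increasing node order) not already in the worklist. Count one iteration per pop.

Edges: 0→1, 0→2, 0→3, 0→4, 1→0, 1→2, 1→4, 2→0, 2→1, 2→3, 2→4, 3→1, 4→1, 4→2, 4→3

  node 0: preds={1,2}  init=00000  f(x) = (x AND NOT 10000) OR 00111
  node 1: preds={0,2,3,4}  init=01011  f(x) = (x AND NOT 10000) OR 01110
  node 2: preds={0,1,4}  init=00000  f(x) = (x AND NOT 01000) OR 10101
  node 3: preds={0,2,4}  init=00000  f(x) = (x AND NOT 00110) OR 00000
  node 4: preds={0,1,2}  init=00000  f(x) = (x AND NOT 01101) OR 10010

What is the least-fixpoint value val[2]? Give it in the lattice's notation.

Trace (9 dequeues):
  [1] u=0 | in 01011 | out 01111 | prev 00000 | push {}
  [2] u=1 | in 01111 | out 01111 | prev 01011 | push {0}
  [3] u=2 | in 01111 | out 10111 | prev 00000 | push {1}
  [4] u=3 | in 11111 | out 11001 | prev 00000 | push {}
  [5] u=4 | in 11111 | out 10010 | prev 00000 | push {2,3}
  [6] u=0 | in 11111 | out 01111 | ==
  [7] u=1 | in 11111 | out 01111 | ==
  [8] u=2 | in 11111 | out 10111 | ==
  [9] u=3 | in 11111 | out 11001 | ==

Converged values:
  [0] 01111
  [1] 01111
  [2] 10111
  [3] 11001
  [4] 10010

10111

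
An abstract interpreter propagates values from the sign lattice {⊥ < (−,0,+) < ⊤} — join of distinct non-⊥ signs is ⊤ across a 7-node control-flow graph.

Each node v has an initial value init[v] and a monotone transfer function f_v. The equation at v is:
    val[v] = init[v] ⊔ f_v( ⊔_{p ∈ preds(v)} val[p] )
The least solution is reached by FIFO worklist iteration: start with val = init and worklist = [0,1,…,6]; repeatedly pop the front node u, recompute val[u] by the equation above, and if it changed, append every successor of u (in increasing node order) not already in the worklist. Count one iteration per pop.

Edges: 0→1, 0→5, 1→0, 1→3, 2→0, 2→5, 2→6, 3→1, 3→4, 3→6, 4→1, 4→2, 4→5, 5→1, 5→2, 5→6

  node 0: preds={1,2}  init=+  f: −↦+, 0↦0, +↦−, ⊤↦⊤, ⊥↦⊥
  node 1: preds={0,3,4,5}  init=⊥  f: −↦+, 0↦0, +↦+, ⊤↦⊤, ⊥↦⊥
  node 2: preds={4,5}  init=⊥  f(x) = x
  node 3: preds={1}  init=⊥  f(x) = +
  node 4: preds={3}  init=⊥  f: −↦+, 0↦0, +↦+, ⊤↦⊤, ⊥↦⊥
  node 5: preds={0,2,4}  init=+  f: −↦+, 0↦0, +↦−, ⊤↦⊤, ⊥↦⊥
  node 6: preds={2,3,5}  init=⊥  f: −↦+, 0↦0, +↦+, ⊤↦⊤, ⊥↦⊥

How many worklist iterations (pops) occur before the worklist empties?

14

Iteration log — 14 steps:
  step 1. node 0  ⊔preds=⊥  new=+  stable
  step 2. node 1  ⊔preds=+  new=+  old=⊥  +wl: 0
  step 3. node 2  ⊔preds=+  new=+  old=⊥  +wl: 
  step 4. node 3  ⊔preds=+  new=+  old=⊥  +wl: 1
  step 5. node 4  ⊔preds=+  new=+  old=⊥  +wl: 2
  step 6. node 5  ⊔preds=+  new=⊤  old=+  +wl: 
  step 7. node 6  ⊔preds=⊤  new=⊤  old=⊥  +wl: 
  step 8. node 0  ⊔preds=+  new=⊤  old=+  +wl: 5
  step 9. node 1  ⊔preds=⊤  new=⊤  old=+  +wl: 0,3
  step 10. node 2  ⊔preds=⊤  new=⊤  old=+  +wl: 6
  step 11. node 5  ⊔preds=⊤  new=⊤  stable
  step 12. node 0  ⊔preds=⊤  new=⊤  stable
  step 13. node 3  ⊔preds=⊤  new=+  stable
  step 14. node 6  ⊔preds=⊤  new=⊤  stable

Least fixpoint reached:
  node 0: ⊤
  node 1: ⊤
  node 2: ⊤
  node 3: +
  node 4: +
  node 5: ⊤
  node 6: ⊤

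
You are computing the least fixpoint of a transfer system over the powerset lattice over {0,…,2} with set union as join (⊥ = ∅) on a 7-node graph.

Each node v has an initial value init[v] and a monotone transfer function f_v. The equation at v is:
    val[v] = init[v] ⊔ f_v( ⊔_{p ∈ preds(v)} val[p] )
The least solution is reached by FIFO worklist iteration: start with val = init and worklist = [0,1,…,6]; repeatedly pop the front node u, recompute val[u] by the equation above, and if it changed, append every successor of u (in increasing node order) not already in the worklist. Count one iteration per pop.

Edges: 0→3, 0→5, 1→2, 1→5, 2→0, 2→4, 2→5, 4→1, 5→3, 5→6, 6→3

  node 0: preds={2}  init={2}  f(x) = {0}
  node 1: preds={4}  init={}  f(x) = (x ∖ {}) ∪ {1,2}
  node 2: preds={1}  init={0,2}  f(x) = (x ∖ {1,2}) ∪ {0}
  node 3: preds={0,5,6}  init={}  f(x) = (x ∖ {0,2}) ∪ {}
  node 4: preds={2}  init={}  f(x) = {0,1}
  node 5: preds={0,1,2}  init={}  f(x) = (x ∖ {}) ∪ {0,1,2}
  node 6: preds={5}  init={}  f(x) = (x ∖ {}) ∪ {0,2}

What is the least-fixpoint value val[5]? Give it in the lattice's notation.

Trace (11 dequeues):
  [1] u=0 | in {0,2} | out {0,2} | prev {2} | push {}
  [2] u=1 | in {} | out {1,2} | prev {} | push {}
  [3] u=2 | in {1,2} | out {0,2} | ==
  [4] u=3 | in {0,2} | out {} | ==
  [5] u=4 | in {0,2} | out {0,1} | prev {} | push {1}
  [6] u=5 | in {0,1,2} | out {0,1,2} | prev {} | push {3}
  [7] u=6 | in {0,1,2} | out {0,1,2} | prev {} | push {}
  [8] u=1 | in {0,1} | out {0,1,2} | prev {1,2} | push {2,5}
  [9] u=3 | in {0,1,2} | out {1} | prev {} | push {}
  [10] u=2 | in {0,1,2} | out {0,2} | ==
  [11] u=5 | in {0,1,2} | out {0,1,2} | ==

Converged values:
  [0] {0,2}
  [1] {0,1,2}
  [2] {0,2}
  [3] {1}
  [4] {0,1}
  [5] {0,1,2}
  [6] {0,1,2}

{0,1,2}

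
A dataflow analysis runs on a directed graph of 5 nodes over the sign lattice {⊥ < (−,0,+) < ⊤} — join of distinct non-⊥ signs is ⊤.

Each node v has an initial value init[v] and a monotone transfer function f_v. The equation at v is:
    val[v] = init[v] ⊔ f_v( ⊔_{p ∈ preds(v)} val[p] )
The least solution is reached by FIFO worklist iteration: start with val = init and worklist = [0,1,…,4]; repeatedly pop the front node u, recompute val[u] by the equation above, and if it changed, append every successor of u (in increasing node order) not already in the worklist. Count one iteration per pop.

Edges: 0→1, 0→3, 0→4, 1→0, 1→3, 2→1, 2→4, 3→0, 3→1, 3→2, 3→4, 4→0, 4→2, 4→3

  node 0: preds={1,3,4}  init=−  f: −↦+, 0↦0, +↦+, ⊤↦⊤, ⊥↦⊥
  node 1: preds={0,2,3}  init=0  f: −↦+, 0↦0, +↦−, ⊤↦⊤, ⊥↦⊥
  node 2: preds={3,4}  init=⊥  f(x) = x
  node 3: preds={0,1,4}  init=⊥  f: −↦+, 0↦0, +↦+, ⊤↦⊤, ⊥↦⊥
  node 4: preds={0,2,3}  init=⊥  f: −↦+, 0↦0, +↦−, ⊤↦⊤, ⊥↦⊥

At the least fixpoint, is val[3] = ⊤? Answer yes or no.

yes

Worklist (11 pops):
  #1 pop 0: in=0 → ⊤ (was −); enqueue []
  #2 pop 1: in=⊤ → ⊤ (was 0); enqueue [0]
  #3 pop 2: in=⊥ → ⊥ (no change)
  #4 pop 3: in=⊤ → ⊤ (was ⊥); enqueue [1,2]
  #5 pop 4: in=⊤ → ⊤ (was ⊥); enqueue [3]
  #6 pop 0: in=⊤ → ⊤ (no change)
  #7 pop 1: in=⊤ → ⊤ (no change)
  #8 pop 2: in=⊤ → ⊤ (was ⊥); enqueue [1,4]
  #9 pop 3: in=⊤ → ⊤ (no change)
  #10 pop 1: in=⊤ → ⊤ (no change)
  #11 pop 4: in=⊤ → ⊤ (no change)

Fixpoint:
  val[0] = ⊤
  val[1] = ⊤
  val[2] = ⊤
  val[3] = ⊤
  val[4] = ⊤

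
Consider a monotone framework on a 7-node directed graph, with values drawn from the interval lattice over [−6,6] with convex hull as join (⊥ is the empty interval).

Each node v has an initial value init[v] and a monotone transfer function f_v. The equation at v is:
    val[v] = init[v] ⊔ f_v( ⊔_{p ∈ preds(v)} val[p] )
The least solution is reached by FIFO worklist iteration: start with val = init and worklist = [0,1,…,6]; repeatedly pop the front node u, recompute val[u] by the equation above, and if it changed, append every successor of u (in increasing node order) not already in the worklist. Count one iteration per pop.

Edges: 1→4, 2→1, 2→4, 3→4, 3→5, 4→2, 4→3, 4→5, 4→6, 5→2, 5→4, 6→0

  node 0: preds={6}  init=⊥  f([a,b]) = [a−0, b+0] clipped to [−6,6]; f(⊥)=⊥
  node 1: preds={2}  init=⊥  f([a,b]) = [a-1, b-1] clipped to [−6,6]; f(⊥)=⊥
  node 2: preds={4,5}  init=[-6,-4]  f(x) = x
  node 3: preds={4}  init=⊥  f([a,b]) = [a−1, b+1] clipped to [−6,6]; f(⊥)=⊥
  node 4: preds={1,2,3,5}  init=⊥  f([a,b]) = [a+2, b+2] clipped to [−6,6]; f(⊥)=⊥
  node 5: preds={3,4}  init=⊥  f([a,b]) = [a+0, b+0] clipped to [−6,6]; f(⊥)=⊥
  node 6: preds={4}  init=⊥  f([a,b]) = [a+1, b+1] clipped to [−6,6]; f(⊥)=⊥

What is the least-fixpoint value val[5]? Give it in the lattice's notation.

Worklist (35 pops):
  #1 pop 0: in=⊥ → ⊥ (no change)
  #2 pop 1: in=[-6,-4] → [-6,-5] (was ⊥); enqueue []
  #3 pop 2: in=⊥ → [-6,-4] (no change)
  #4 pop 3: in=⊥ → ⊥ (no change)
  #5 pop 4: in=[-6,-4] → [-4,-2] (was ⊥); enqueue [2,3]
  #6 pop 5: in=[-4,-2] → [-4,-2] (was ⊥); enqueue [4]
  #7 pop 6: in=[-4,-2] → [-3,-1] (was ⊥); enqueue [0]
  #8 pop 2: in=[-4,-2] → [-6,-2] (was [-6,-4]); enqueue [1]
  #9 pop 3: in=[-4,-2] → [-5,-1] (was ⊥); enqueue [5]
  #10 pop 4: in=[-6,-1] → [-4,1] (was [-4,-2]); enqueue [2,3,6]
  #11 pop 0: in=[-3,-1] → [-3,-1] (was ⊥); enqueue []
  #12 pop 1: in=[-6,-2] → [-6,-3] (was [-6,-5]); enqueue [4]
  #13 pop 5: in=[-5,1] → [-5,1] (was [-4,-2]); enqueue []
  #14 pop 2: in=[-5,1] → [-6,1] (was [-6,-2]); enqueue [1]
  #15 pop 3: in=[-4,1] → [-5,2] (was [-5,-1]); enqueue [5]
  #16 pop 6: in=[-4,1] → [-3,2] (was [-3,-1]); enqueue [0]
  #17 pop 4: in=[-6,2] → [-4,4] (was [-4,1]); enqueue [2,3,6]
  #18 pop 1: in=[-6,1] → [-6,0] (was [-6,-3]); enqueue [4]
  #19 pop 5: in=[-5,4] → [-5,4] (was [-5,1]); enqueue []
  #20 pop 0: in=[-3,2] → [-3,2] (was [-3,-1]); enqueue []
  #21 pop 2: in=[-5,4] → [-6,4] (was [-6,1]); enqueue [1]
  #22 pop 3: in=[-4,4] → [-5,5] (was [-5,2]); enqueue [5]
  #23 pop 6: in=[-4,4] → [-3,5] (was [-3,2]); enqueue [0]
  #24 pop 4: in=[-6,5] → [-4,6] (was [-4,4]); enqueue [2,3,6]
  #25 pop 1: in=[-6,4] → [-6,3] (was [-6,0]); enqueue [4]
  #26 pop 5: in=[-5,6] → [-5,6] (was [-5,4]); enqueue []
  #27 pop 0: in=[-3,5] → [-3,5] (was [-3,2]); enqueue []
  #28 pop 2: in=[-5,6] → [-6,6] (was [-6,4]); enqueue [1]
  #29 pop 3: in=[-4,6] → [-5,6] (was [-5,5]); enqueue [5]
  #30 pop 6: in=[-4,6] → [-3,6] (was [-3,5]); enqueue [0]
  #31 pop 4: in=[-6,6] → [-4,6] (no change)
  #32 pop 1: in=[-6,6] → [-6,5] (was [-6,3]); enqueue [4]
  #33 pop 5: in=[-5,6] → [-5,6] (no change)
  #34 pop 0: in=[-3,6] → [-3,6] (was [-3,5]); enqueue []
  #35 pop 4: in=[-6,6] → [-4,6] (no change)

Fixpoint:
  val[0] = [-3,6]
  val[1] = [-6,5]
  val[2] = [-6,6]
  val[3] = [-5,6]
  val[4] = [-4,6]
  val[5] = [-5,6]
  val[6] = [-3,6]

[-5,6]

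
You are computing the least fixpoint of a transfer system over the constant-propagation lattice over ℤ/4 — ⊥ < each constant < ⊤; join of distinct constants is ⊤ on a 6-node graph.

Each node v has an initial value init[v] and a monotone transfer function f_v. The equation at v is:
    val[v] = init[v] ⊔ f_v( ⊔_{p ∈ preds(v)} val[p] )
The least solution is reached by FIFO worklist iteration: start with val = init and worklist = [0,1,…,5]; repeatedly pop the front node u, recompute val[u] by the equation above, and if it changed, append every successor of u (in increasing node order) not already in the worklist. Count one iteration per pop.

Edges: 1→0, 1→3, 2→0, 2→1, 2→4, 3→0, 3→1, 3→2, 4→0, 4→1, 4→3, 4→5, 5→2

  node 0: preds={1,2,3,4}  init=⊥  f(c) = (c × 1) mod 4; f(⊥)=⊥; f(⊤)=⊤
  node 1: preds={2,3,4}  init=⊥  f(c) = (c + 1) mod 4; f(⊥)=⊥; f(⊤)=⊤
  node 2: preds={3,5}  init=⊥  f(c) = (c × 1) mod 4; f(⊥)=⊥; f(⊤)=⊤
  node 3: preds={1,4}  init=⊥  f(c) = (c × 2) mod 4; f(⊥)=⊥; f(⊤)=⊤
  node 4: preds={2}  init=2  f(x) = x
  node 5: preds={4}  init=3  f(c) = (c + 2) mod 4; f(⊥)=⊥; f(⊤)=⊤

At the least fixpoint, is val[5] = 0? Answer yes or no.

Iteration log — 13 steps:
  step 1. node 0  ⊔preds=2  new=2  old=⊥  +wl: 
  step 2. node 1  ⊔preds=2  new=3  old=⊥  +wl: 0
  step 3. node 2  ⊔preds=3  new=3  old=⊥  +wl: 1
  step 4. node 3  ⊔preds=⊤  new=⊤  old=⊥  +wl: 2
  step 5. node 4  ⊔preds=3  new=⊤  old=2  +wl: 3
  step 6. node 5  ⊔preds=⊤  new=⊤  old=3  +wl: 
  step 7. node 0  ⊔preds=⊤  new=⊤  old=2  +wl: 
  step 8. node 1  ⊔preds=⊤  new=⊤  old=3  +wl: 0
  step 9. node 2  ⊔preds=⊤  new=⊤  old=3  +wl: 1,4
  step 10. node 3  ⊔preds=⊤  new=⊤  stable
  step 11. node 0  ⊔preds=⊤  new=⊤  stable
  step 12. node 1  ⊔preds=⊤  new=⊤  stable
  step 13. node 4  ⊔preds=⊤  new=⊤  stable

Least fixpoint reached:
  node 0: ⊤
  node 1: ⊤
  node 2: ⊤
  node 3: ⊤
  node 4: ⊤
  node 5: ⊤

no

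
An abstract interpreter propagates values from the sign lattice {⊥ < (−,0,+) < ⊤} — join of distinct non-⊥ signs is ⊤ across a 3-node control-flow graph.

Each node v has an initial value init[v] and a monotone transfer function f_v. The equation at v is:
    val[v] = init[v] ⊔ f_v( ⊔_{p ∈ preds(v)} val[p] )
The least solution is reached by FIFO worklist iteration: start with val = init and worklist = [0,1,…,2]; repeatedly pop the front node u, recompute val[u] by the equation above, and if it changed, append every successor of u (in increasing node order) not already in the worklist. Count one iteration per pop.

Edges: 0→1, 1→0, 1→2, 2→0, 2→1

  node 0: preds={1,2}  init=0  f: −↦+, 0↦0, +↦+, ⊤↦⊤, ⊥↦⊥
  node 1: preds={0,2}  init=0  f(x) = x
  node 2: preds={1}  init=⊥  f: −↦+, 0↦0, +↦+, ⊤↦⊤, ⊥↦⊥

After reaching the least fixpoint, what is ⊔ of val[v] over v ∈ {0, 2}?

Worklist (5 pops):
  #1 pop 0: in=0 → 0 (no change)
  #2 pop 1: in=0 → 0 (no change)
  #3 pop 2: in=0 → 0 (was ⊥); enqueue [0,1]
  #4 pop 0: in=0 → 0 (no change)
  #5 pop 1: in=0 → 0 (no change)

Fixpoint:
  val[0] = 0
  val[1] = 0
  val[2] = 0

0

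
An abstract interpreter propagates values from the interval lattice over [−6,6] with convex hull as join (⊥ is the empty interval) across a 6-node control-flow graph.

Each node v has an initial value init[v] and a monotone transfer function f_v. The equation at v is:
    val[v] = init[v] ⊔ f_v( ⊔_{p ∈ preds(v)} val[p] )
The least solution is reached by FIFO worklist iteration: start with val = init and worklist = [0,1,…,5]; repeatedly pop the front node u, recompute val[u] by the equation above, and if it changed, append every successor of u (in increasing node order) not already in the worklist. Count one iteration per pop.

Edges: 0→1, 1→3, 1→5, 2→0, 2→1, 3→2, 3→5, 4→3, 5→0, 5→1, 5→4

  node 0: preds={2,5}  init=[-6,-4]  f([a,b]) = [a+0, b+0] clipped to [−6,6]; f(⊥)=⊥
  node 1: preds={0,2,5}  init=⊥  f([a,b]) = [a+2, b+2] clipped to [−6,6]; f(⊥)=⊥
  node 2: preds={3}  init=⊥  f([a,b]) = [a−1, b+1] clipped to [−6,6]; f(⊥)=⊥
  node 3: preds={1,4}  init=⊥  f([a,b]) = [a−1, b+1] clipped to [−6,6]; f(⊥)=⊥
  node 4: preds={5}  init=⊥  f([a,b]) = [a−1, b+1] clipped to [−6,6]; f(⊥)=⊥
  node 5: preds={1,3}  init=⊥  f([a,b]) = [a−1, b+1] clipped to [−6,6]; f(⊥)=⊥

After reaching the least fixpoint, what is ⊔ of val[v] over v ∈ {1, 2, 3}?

Worklist (23 pops):
  #1 pop 0: in=⊥ → [-6,-4] (no change)
  #2 pop 1: in=[-6,-4] → [-4,-2] (was ⊥); enqueue []
  #3 pop 2: in=⊥ → ⊥ (no change)
  #4 pop 3: in=[-4,-2] → [-5,-1] (was ⊥); enqueue [2]
  #5 pop 4: in=⊥ → ⊥ (no change)
  #6 pop 5: in=[-5,-1] → [-6,0] (was ⊥); enqueue [0,1,4]
  #7 pop 2: in=[-5,-1] → [-6,0] (was ⊥); enqueue []
  #8 pop 0: in=[-6,0] → [-6,0] (was [-6,-4]); enqueue []
  #9 pop 1: in=[-6,0] → [-4,2] (was [-4,-2]); enqueue [3,5]
  #10 pop 4: in=[-6,0] → [-6,1] (was ⊥); enqueue []
  #11 pop 3: in=[-6,2] → [-6,3] (was [-5,-1]); enqueue [2]
  #12 pop 5: in=[-6,3] → [-6,4] (was [-6,0]); enqueue [0,1,4]
  #13 pop 2: in=[-6,3] → [-6,4] (was [-6,0]); enqueue []
  #14 pop 0: in=[-6,4] → [-6,4] (was [-6,0]); enqueue []
  #15 pop 1: in=[-6,4] → [-4,6] (was [-4,2]); enqueue [3,5]
  #16 pop 4: in=[-6,4] → [-6,5] (was [-6,1]); enqueue []
  #17 pop 3: in=[-6,6] → [-6,6] (was [-6,3]); enqueue [2]
  #18 pop 5: in=[-6,6] → [-6,6] (was [-6,4]); enqueue [0,1,4]
  #19 pop 2: in=[-6,6] → [-6,6] (was [-6,4]); enqueue []
  #20 pop 0: in=[-6,6] → [-6,6] (was [-6,4]); enqueue []
  #21 pop 1: in=[-6,6] → [-4,6] (no change)
  #22 pop 4: in=[-6,6] → [-6,6] (was [-6,5]); enqueue [3]
  #23 pop 3: in=[-6,6] → [-6,6] (no change)

Fixpoint:
  val[0] = [-6,6]
  val[1] = [-4,6]
  val[2] = [-6,6]
  val[3] = [-6,6]
  val[4] = [-6,6]
  val[5] = [-6,6]

[-6,6]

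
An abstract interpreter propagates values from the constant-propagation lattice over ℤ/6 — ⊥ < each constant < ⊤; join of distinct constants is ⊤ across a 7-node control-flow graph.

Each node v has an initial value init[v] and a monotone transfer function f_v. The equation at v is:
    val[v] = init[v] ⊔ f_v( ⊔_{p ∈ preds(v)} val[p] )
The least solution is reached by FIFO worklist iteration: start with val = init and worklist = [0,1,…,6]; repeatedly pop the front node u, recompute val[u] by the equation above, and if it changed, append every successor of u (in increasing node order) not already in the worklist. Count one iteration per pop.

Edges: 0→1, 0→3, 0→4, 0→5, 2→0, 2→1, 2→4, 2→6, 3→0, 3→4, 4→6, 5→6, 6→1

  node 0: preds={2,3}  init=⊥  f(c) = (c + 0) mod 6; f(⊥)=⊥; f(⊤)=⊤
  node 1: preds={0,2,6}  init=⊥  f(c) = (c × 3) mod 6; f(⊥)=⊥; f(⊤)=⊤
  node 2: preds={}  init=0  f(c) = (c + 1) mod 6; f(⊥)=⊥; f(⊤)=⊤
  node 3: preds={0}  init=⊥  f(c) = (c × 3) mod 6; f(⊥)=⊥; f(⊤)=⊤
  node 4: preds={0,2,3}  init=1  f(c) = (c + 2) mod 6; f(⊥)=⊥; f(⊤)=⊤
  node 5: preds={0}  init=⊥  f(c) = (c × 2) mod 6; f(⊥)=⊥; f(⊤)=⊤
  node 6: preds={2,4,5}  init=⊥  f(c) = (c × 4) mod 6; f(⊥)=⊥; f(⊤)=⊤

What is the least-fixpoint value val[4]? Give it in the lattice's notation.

Iteration log — 9 steps:
  step 1. node 0  ⊔preds=0  new=0  old=⊥  +wl: 
  step 2. node 1  ⊔preds=0  new=0  old=⊥  +wl: 
  step 3. node 2  ⊔preds=⊥  new=0  stable
  step 4. node 3  ⊔preds=0  new=0  old=⊥  +wl: 0
  step 5. node 4  ⊔preds=0  new=⊤  old=1  +wl: 
  step 6. node 5  ⊔preds=0  new=0  old=⊥  +wl: 
  step 7. node 6  ⊔preds=⊤  new=⊤  old=⊥  +wl: 1
  step 8. node 0  ⊔preds=0  new=0  stable
  step 9. node 1  ⊔preds=⊤  new=⊤  old=0  +wl: 

Least fixpoint reached:
  node 0: 0
  node 1: ⊤
  node 2: 0
  node 3: 0
  node 4: ⊤
  node 5: 0
  node 6: ⊤

⊤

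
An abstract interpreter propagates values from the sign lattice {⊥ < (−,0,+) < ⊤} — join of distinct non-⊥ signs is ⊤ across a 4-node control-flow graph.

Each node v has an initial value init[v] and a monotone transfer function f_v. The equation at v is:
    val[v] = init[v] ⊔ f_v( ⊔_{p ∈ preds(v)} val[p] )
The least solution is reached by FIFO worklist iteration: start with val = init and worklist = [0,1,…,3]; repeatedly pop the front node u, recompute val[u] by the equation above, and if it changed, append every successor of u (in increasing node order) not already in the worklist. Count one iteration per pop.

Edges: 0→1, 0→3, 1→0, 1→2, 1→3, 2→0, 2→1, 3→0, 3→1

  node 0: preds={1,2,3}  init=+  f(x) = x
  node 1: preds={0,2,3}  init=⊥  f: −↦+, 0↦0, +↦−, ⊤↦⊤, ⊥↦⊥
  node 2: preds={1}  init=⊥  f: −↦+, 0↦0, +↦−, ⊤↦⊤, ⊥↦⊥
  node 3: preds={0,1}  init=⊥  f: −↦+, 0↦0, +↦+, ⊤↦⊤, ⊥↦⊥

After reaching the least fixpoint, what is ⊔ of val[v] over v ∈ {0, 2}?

Iteration log — 11 steps:
  step 1. node 0  ⊔preds=⊥  new=+  stable
  step 2. node 1  ⊔preds=+  new=−  old=⊥  +wl: 0
  step 3. node 2  ⊔preds=−  new=+  old=⊥  +wl: 1
  step 4. node 3  ⊔preds=⊤  new=⊤  old=⊥  +wl: 
  step 5. node 0  ⊔preds=⊤  new=⊤  old=+  +wl: 3
  step 6. node 1  ⊔preds=⊤  new=⊤  old=−  +wl: 0,2
  step 7. node 3  ⊔preds=⊤  new=⊤  stable
  step 8. node 0  ⊔preds=⊤  new=⊤  stable
  step 9. node 2  ⊔preds=⊤  new=⊤  old=+  +wl: 0,1
  step 10. node 0  ⊔preds=⊤  new=⊤  stable
  step 11. node 1  ⊔preds=⊤  new=⊤  stable

Least fixpoint reached:
  node 0: ⊤
  node 1: ⊤
  node 2: ⊤
  node 3: ⊤

⊤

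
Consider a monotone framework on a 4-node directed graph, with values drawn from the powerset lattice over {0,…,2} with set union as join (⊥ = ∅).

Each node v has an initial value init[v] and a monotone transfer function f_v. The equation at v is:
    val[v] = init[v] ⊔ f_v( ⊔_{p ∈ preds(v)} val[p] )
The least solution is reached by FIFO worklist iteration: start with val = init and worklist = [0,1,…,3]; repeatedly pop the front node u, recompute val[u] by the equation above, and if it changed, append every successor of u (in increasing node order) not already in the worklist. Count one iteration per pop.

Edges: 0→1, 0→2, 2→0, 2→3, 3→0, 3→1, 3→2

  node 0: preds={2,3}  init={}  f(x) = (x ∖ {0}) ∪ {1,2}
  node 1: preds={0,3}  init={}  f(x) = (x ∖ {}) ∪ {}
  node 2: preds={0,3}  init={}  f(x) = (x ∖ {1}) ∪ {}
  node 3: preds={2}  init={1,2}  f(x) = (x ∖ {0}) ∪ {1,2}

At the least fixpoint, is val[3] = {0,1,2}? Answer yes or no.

Iteration log — 5 steps:
  step 1. node 0  ⊔preds={1,2}  new={1,2}  old={}  +wl: 
  step 2. node 1  ⊔preds={1,2}  new={1,2}  old={}  +wl: 
  step 3. node 2  ⊔preds={1,2}  new={2}  old={}  +wl: 0
  step 4. node 3  ⊔preds={2}  new={1,2}  stable
  step 5. node 0  ⊔preds={1,2}  new={1,2}  stable

Least fixpoint reached:
  node 0: {1,2}
  node 1: {1,2}
  node 2: {2}
  node 3: {1,2}

no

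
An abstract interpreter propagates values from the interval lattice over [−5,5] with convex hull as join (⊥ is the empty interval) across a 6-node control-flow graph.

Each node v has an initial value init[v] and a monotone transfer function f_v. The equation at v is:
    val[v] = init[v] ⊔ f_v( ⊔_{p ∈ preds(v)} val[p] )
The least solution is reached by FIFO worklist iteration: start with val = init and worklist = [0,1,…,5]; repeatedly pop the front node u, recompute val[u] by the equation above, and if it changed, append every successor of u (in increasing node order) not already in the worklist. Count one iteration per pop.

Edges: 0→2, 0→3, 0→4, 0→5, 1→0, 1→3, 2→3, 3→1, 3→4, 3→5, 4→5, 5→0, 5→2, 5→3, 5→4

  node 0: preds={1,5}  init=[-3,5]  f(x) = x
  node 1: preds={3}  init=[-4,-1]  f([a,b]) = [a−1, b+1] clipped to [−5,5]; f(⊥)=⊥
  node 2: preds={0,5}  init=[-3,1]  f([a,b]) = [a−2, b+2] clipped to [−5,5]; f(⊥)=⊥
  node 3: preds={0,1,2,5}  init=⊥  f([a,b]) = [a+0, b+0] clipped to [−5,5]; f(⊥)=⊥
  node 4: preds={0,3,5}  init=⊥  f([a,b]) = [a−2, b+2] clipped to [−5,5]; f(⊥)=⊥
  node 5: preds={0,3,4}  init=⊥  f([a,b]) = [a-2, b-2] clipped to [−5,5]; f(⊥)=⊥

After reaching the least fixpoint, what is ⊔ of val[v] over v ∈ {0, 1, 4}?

[-5,5]

Trace (12 dequeues):
  [1] u=0 | in [-4,-1] | out [-4,5] | prev [-3,5] | push {}
  [2] u=1 | in ⊥ | out [-4,-1] | ==
  [3] u=2 | in [-4,5] | out [-5,5] | prev [-3,1] | push {}
  [4] u=3 | in [-5,5] | out [-5,5] | prev ⊥ | push {1}
  [5] u=4 | in [-5,5] | out [-5,5] | prev ⊥ | push {}
  [6] u=5 | in [-5,5] | out [-5,3] | prev ⊥ | push {0,2,3,4}
  [7] u=1 | in [-5,5] | out [-5,5] | prev [-4,-1] | push {}
  [8] u=0 | in [-5,5] | out [-5,5] | prev [-4,5] | push {5}
  [9] u=2 | in [-5,5] | out [-5,5] | ==
  [10] u=3 | in [-5,5] | out [-5,5] | ==
  [11] u=4 | in [-5,5] | out [-5,5] | ==
  [12] u=5 | in [-5,5] | out [-5,3] | ==

Converged values:
  [0] [-5,5]
  [1] [-5,5]
  [2] [-5,5]
  [3] [-5,5]
  [4] [-5,5]
  [5] [-5,3]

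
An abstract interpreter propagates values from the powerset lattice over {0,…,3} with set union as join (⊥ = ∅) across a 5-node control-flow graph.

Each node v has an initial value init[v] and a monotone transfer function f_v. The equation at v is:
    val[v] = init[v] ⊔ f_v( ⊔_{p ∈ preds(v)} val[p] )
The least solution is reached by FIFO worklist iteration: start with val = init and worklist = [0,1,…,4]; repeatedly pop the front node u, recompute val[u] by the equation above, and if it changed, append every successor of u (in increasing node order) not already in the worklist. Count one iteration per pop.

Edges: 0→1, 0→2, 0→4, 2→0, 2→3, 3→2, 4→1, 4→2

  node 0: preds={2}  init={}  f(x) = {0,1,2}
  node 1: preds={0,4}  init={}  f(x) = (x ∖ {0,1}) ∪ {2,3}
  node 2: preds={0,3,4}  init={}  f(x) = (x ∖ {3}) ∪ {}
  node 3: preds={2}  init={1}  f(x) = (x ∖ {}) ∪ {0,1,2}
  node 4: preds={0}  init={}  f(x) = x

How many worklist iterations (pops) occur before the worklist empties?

Iteration log — 8 steps:
  step 1. node 0  ⊔preds={}  new={0,1,2}  old={}  +wl: 
  step 2. node 1  ⊔preds={0,1,2}  new={2,3}  old={}  +wl: 
  step 3. node 2  ⊔preds={0,1,2}  new={0,1,2}  old={}  +wl: 0
  step 4. node 3  ⊔preds={0,1,2}  new={0,1,2}  old={1}  +wl: 2
  step 5. node 4  ⊔preds={0,1,2}  new={0,1,2}  old={}  +wl: 1
  step 6. node 0  ⊔preds={0,1,2}  new={0,1,2}  stable
  step 7. node 2  ⊔preds={0,1,2}  new={0,1,2}  stable
  step 8. node 1  ⊔preds={0,1,2}  new={2,3}  stable

Least fixpoint reached:
  node 0: {0,1,2}
  node 1: {2,3}
  node 2: {0,1,2}
  node 3: {0,1,2}
  node 4: {0,1,2}

8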